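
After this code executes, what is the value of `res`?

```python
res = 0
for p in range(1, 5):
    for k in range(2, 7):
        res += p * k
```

200

p=1,k=2: res = 0+2 = 2
p=1,k=3: res = 2+3 = 5
p=1,k=4: res = 5+4 = 9
p=1,k=5: res = 9+5 = 14
p=1,k=6: res = 14+6 = 20
p=2,k=2: res = 20+4 = 24
p=2,k=3: res = 24+6 = 30
p=2,k=4: res = 30+8 = 38
p=2,k=5: res = 38+10 = 48
p=2,k=6: res = 48+12 = 60
p=3,k=2: res = 60+6 = 66
p=3,k=3: res = 66+9 = 75
p=3,k=4: res = 75+12 = 87
p=3,k=5: res = 87+15 = 102
p=3,k=6: res = 102+18 = 120
p=4,k=2: res = 120+8 = 128
p=4,k=3: res = 128+12 = 140
p=4,k=4: res = 140+16 = 156
p=4,k=5: res = 156+20 = 176
p=4,k=6: res = 176+24 = 200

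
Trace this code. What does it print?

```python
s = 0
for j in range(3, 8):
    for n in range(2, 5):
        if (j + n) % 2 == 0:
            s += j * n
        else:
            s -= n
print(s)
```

j=3,n=2: odd sum, s = 0-2 = -2
j=3,n=3: even sum, s = (-2)+9 = 7
j=3,n=4: odd sum, s = 7-4 = 3
j=4,n=2: even sum, s = 3+8 = 11
j=4,n=3: odd sum, s = 11-3 = 8
j=4,n=4: even sum, s = 8+16 = 24
j=5,n=2: odd sum, s = 24-2 = 22
j=5,n=3: even sum, s = 22+15 = 37
j=5,n=4: odd sum, s = 37-4 = 33
j=6,n=2: even sum, s = 33+12 = 45
j=6,n=3: odd sum, s = 45-3 = 42
j=6,n=4: even sum, s = 42+24 = 66
j=7,n=2: odd sum, s = 66-2 = 64
j=7,n=3: even sum, s = 64+21 = 85
j=7,n=4: odd sum, s = 85-4 = 81

81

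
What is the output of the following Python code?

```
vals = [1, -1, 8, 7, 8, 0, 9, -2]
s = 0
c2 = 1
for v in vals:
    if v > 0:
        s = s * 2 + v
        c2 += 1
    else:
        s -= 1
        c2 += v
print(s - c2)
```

111

v=1: >0, s = 0*2+1 = 1; c2=2
v=-1: not >0, s = 1-1 = 0; c2=1
v=8: >0, s = 0*2+8 = 8; c2=2
v=7: >0, s = 8*2+7 = 23; c2=3
v=8: >0, s = 23*2+8 = 54; c2=4
v=0: not >0, s = 54-1 = 53; c2=4
v=9: >0, s = 53*2+9 = 115; c2=5
v=-2: not >0, s = 115-1 = 114; c2=3
s-c2 = 114-3 = 111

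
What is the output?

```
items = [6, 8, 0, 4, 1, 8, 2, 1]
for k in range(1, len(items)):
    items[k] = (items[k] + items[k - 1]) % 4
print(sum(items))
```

k=1: items[1] = (8+6)%4 = 2 → [6, 2, 0, 4, 1, 8, 2, 1]
k=2: items[2] = (0+2)%4 = 2 → [6, 2, 2, 4, 1, 8, 2, 1]
k=3: items[3] = (4+2)%4 = 2 → [6, 2, 2, 2, 1, 8, 2, 1]
k=4: items[4] = (1+2)%4 = 3 → [6, 2, 2, 2, 3, 8, 2, 1]
k=5: items[5] = (8+3)%4 = 3 → [6, 2, 2, 2, 3, 3, 2, 1]
k=6: items[6] = (2+3)%4 = 1 → [6, 2, 2, 2, 3, 3, 1, 1]
k=7: items[7] = (1+1)%4 = 2 → [6, 2, 2, 2, 3, 3, 1, 2]
sum = 21

21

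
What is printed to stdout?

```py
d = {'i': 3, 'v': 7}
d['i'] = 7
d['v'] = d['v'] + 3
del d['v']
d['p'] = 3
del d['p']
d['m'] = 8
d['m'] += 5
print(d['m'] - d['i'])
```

6

d['i'] = 7 → {'i': 7, 'v': 7}
d['v'] = d['v']+3 = 10 → {'i': 7, 'v': 10}
del 'v' → {'i': 7}
d['p'] = 3 → {'i': 7, 'p': 3}
del 'p' → {'i': 7}
d['m'] = 8 → {'i': 7, 'm': 8}
d['m'] = 8+5 = 13 → {'i': 7, 'm': 13}
d['m']-d['i'] = 13-7 = 6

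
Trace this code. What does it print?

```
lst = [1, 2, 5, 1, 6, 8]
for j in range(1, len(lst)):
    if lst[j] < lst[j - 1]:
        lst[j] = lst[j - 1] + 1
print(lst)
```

[1, 2, 5, 6, 6, 8]

j=1: 2>=1, unchanged → [1, 2, 5, 1, 6, 8]
j=2: 5>=2, unchanged → [1, 2, 5, 1, 6, 8]
j=3: 1<5, lst[3] = 5+1 = 6 → [1, 2, 5, 6, 6, 8]
j=4: 6>=6, unchanged → [1, 2, 5, 6, 6, 8]
j=5: 8>=6, unchanged → [1, 2, 5, 6, 6, 8]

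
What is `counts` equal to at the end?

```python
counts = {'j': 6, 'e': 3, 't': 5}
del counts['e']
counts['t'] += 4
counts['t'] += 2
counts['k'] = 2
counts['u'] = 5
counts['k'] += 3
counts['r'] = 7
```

{'j': 6, 't': 11, 'k': 5, 'u': 5, 'r': 7}

del 'e' → {'j': 6, 't': 5}
counts['t'] = 5+4 = 9 → {'j': 6, 't': 9}
counts['t'] = 9+2 = 11 → {'j': 6, 't': 11}
counts['k'] = 2 → {'j': 6, 't': 11, 'k': 2}
counts['u'] = 5 → {'j': 6, 't': 11, 'k': 2, 'u': 5}
counts['k'] = 2+3 = 5 → {'j': 6, 't': 11, 'k': 5, 'u': 5}
counts['r'] = 7 → {'j': 6, 't': 11, 'k': 5, 'u': 5, 'r': 7}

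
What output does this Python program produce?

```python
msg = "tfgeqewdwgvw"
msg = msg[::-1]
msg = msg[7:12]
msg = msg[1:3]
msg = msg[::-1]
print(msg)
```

ge

reverse → 'wvgwdweqegft'
slice [7:12] → 'qegft'
slice [1:3] → 'eg'
reverse → 'ge'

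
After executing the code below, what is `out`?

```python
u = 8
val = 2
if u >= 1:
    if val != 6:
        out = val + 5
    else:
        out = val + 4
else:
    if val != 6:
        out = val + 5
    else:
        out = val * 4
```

7

u=8, val=2
u >= 1 is True; val != 6 is True
→ out = val + 5 = 7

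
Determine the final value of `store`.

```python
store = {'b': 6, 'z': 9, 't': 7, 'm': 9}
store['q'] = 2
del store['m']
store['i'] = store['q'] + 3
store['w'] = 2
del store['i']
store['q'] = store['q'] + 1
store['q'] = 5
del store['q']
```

{'b': 6, 'z': 9, 't': 7, 'w': 2}

store['q'] = 2 → {'b': 6, 'z': 9, 't': 7, 'm': 9, 'q': 2}
del 'm' → {'b': 6, 'z': 9, 't': 7, 'q': 2}
store['i'] = store['q']+3 = 5 → {'b': 6, 'z': 9, 't': 7, 'q': 2, 'i': 5}
store['w'] = 2 → {'b': 6, 'z': 9, 't': 7, 'q': 2, 'i': 5, 'w': 2}
del 'i' → {'b': 6, 'z': 9, 't': 7, 'q': 2, 'w': 2}
store['q'] = store['q']+1 = 3 → {'b': 6, 'z': 9, 't': 7, 'q': 3, 'w': 2}
store['q'] = 5 → {'b': 6, 'z': 9, 't': 7, 'q': 5, 'w': 2}
del 'q' → {'b': 6, 'z': 9, 't': 7, 'w': 2}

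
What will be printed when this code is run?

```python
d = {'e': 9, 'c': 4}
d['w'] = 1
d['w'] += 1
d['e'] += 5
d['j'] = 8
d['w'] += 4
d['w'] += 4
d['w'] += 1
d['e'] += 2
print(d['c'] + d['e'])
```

20

d['w'] = 1 → {'e': 9, 'c': 4, 'w': 1}
d['w'] = 1+1 = 2 → {'e': 9, 'c': 4, 'w': 2}
d['e'] = 9+5 = 14 → {'e': 14, 'c': 4, 'w': 2}
d['j'] = 8 → {'e': 14, 'c': 4, 'w': 2, 'j': 8}
d['w'] = 2+4 = 6 → {'e': 14, 'c': 4, 'w': 6, 'j': 8}
d['w'] = 6+4 = 10 → {'e': 14, 'c': 4, 'w': 10, 'j': 8}
d['w'] = 10+1 = 11 → {'e': 14, 'c': 4, 'w': 11, 'j': 8}
d['e'] = 14+2 = 16 → {'e': 16, 'c': 4, 'w': 11, 'j': 8}
d['c']+d['e'] = 4+16 = 20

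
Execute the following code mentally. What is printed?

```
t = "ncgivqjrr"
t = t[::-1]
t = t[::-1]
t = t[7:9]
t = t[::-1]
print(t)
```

rr

reverse → 'rrjqvigcn'
reverse → 'ncgivqjrr'
slice [7:9] → 'rr'
reverse → 'rr'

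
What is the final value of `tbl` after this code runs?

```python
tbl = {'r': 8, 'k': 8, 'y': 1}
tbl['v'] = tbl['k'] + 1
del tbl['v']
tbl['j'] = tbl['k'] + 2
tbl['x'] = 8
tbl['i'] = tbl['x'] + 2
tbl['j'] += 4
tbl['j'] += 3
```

tbl['v'] = tbl['k']+1 = 9 → {'r': 8, 'k': 8, 'y': 1, 'v': 9}
del 'v' → {'r': 8, 'k': 8, 'y': 1}
tbl['j'] = tbl['k']+2 = 10 → {'r': 8, 'k': 8, 'y': 1, 'j': 10}
tbl['x'] = 8 → {'r': 8, 'k': 8, 'y': 1, 'j': 10, 'x': 8}
tbl['i'] = tbl['x']+2 = 10 → {'r': 8, 'k': 8, 'y': 1, 'j': 10, 'x': 8, 'i': 10}
tbl['j'] = 10+4 = 14 → {'r': 8, 'k': 8, 'y': 1, 'j': 14, 'x': 8, 'i': 10}
tbl['j'] = 14+3 = 17 → {'r': 8, 'k': 8, 'y': 1, 'j': 17, 'x': 8, 'i': 10}

{'r': 8, 'k': 8, 'y': 1, 'j': 17, 'x': 8, 'i': 10}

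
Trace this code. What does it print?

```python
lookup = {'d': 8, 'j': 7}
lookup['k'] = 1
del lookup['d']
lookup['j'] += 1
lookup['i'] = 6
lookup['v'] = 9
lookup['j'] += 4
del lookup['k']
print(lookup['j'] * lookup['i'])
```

lookup['k'] = 1 → {'d': 8, 'j': 7, 'k': 1}
del 'd' → {'j': 7, 'k': 1}
lookup['j'] = 7+1 = 8 → {'j': 8, 'k': 1}
lookup['i'] = 6 → {'j': 8, 'k': 1, 'i': 6}
lookup['v'] = 9 → {'j': 8, 'k': 1, 'i': 6, 'v': 9}
lookup['j'] = 8+4 = 12 → {'j': 12, 'k': 1, 'i': 6, 'v': 9}
del 'k' → {'j': 12, 'i': 6, 'v': 9}
lookup['j']*lookup['i'] = 12*6 = 72

72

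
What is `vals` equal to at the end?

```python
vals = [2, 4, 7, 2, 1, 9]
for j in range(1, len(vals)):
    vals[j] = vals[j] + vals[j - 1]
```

[2, 6, 13, 15, 16, 25]

j=1: vals[1] = 4+2 = 6 → [2, 6, 7, 2, 1, 9]
j=2: vals[2] = 7+6 = 13 → [2, 6, 13, 2, 1, 9]
j=3: vals[3] = 2+13 = 15 → [2, 6, 13, 15, 1, 9]
j=4: vals[4] = 1+15 = 16 → [2, 6, 13, 15, 16, 9]
j=5: vals[5] = 9+16 = 25 → [2, 6, 13, 15, 16, 25]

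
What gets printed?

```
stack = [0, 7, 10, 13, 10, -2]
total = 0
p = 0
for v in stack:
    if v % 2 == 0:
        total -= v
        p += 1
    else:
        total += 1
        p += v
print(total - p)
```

-40

v=0: even, total = 0-0 = 0; p=1
v=7: not even, total = 0+1 = 1; p=8
v=10: even, total = 1-10 = -9; p=9
v=13: not even, total = (-9)+1 = -8; p=22
v=10: even, total = (-8)-10 = -18; p=23
v=-2: even, total = (-18)-(-2) = -16; p=24
total-p = (-16)-24 = -40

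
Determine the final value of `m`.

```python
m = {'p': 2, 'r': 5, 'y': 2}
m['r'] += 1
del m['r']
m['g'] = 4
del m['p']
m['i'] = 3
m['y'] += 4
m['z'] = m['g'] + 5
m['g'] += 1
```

{'y': 6, 'g': 5, 'i': 3, 'z': 9}

m['r'] = 5+1 = 6 → {'p': 2, 'r': 6, 'y': 2}
del 'r' → {'p': 2, 'y': 2}
m['g'] = 4 → {'p': 2, 'y': 2, 'g': 4}
del 'p' → {'y': 2, 'g': 4}
m['i'] = 3 → {'y': 2, 'g': 4, 'i': 3}
m['y'] = 2+4 = 6 → {'y': 6, 'g': 4, 'i': 3}
m['z'] = m['g']+5 = 9 → {'y': 6, 'g': 4, 'i': 3, 'z': 9}
m['g'] = 4+1 = 5 → {'y': 6, 'g': 5, 'i': 3, 'z': 9}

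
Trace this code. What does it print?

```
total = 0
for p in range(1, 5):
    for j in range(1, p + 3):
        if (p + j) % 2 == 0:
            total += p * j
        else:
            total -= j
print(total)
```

p=1,j=1: even sum, total = 0+1 = 1
p=1,j=2: odd sum, total = 1-2 = -1
p=1,j=3: even sum, total = (-1)+3 = 2
p=2,j=1: odd sum, total = 2-1 = 1
p=2,j=2: even sum, total = 1+4 = 5
p=2,j=3: odd sum, total = 5-3 = 2
p=2,j=4: even sum, total = 2+8 = 10
p=3,j=1: even sum, total = 10+3 = 13
p=3,j=2: odd sum, total = 13-2 = 11
p=3,j=3: even sum, total = 11+9 = 20
p=3,j=4: odd sum, total = 20-4 = 16
p=3,j=5: even sum, total = 16+15 = 31
p=4,j=1: odd sum, total = 31-1 = 30
p=4,j=2: even sum, total = 30+8 = 38
p=4,j=3: odd sum, total = 38-3 = 35
p=4,j=4: even sum, total = 35+16 = 51
p=4,j=5: odd sum, total = 51-5 = 46
p=4,j=6: even sum, total = 46+24 = 70

70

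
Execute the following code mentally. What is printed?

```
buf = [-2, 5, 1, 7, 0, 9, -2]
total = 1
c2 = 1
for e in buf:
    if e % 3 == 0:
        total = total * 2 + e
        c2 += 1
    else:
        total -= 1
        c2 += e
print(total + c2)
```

e=-2: not %3==0, total = 1-1 = 0; c2=-1
e=5: not %3==0, total = 0-1 = -1; c2=4
e=1: not %3==0, total = (-1)-1 = -2; c2=5
e=7: not %3==0, total = (-2)-1 = -3; c2=12
e=0: %3==0, total = (-3)*2+0 = -6; c2=13
e=9: %3==0, total = (-6)*2+9 = -3; c2=14
e=-2: not %3==0, total = (-3)-1 = -4; c2=12
total+c2 = (-4)+12 = 8

8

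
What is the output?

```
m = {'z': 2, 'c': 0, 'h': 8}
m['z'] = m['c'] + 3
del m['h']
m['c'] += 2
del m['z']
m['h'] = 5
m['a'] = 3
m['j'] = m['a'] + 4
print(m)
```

{'c': 2, 'h': 5, 'a': 3, 'j': 7}

m['z'] = m['c']+3 = 3 → {'z': 3, 'c': 0, 'h': 8}
del 'h' → {'z': 3, 'c': 0}
m['c'] = 0+2 = 2 → {'z': 3, 'c': 2}
del 'z' → {'c': 2}
m['h'] = 5 → {'c': 2, 'h': 5}
m['a'] = 3 → {'c': 2, 'h': 5, 'a': 3}
m['j'] = m['a']+4 = 7 → {'c': 2, 'h': 5, 'a': 3, 'j': 7}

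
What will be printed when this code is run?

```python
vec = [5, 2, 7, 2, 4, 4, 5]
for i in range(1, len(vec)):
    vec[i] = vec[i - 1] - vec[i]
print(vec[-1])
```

i=1: vec[1] = 5-2 = 3 → [5, 3, 7, 2, 4, 4, 5]
i=2: vec[2] = 3-7 = -4 → [5, 3, -4, 2, 4, 4, 5]
i=3: vec[3] = (-4)-2 = -6 → [5, 3, -4, -6, 4, 4, 5]
i=4: vec[4] = (-6)-4 = -10 → [5, 3, -4, -6, -10, 4, 5]
i=5: vec[5] = (-10)-4 = -14 → [5, 3, -4, -6, -10, -14, 5]
i=6: vec[6] = (-14)-5 = -19 → [5, 3, -4, -6, -10, -14, -19]

-19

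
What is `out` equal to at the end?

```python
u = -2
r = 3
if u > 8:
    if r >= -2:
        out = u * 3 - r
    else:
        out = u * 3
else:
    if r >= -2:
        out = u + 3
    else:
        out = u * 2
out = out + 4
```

5

u=-2, r=3
u > 8 is False; r >= -2 is True
→ out = u + 3 = 1
out = 1+4 = 5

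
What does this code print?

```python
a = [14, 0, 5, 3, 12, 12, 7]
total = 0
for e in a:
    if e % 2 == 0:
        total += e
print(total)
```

e=14: even, total = 0+14 = 14
e=0: even, total = 14+0 = 14
e=5: not even
e=3: not even
e=12: even, total = 14+12 = 26
e=12: even, total = 26+12 = 38
e=7: not even

38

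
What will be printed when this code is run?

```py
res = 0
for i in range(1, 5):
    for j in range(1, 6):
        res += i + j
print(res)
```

i=1,j=1: res = 0+2 = 2
i=1,j=2: res = 2+3 = 5
i=1,j=3: res = 5+4 = 9
i=1,j=4: res = 9+5 = 14
i=1,j=5: res = 14+6 = 20
i=2,j=1: res = 20+3 = 23
i=2,j=2: res = 23+4 = 27
i=2,j=3: res = 27+5 = 32
i=2,j=4: res = 32+6 = 38
i=2,j=5: res = 38+7 = 45
i=3,j=1: res = 45+4 = 49
i=3,j=2: res = 49+5 = 54
i=3,j=3: res = 54+6 = 60
i=3,j=4: res = 60+7 = 67
i=3,j=5: res = 67+8 = 75
i=4,j=1: res = 75+5 = 80
i=4,j=2: res = 80+6 = 86
i=4,j=3: res = 86+7 = 93
i=4,j=4: res = 93+8 = 101
i=4,j=5: res = 101+9 = 110

110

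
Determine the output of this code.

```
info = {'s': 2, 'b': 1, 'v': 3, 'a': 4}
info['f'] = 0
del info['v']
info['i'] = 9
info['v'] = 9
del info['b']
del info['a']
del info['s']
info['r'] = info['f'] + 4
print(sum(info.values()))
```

22

info['f'] = 0 → {'s': 2, 'b': 1, 'v': 3, 'a': 4, 'f': 0}
del 'v' → {'s': 2, 'b': 1, 'a': 4, 'f': 0}
info['i'] = 9 → {'s': 2, 'b': 1, 'a': 4, 'f': 0, 'i': 9}
info['v'] = 9 → {'s': 2, 'b': 1, 'a': 4, 'f': 0, 'i': 9, 'v': 9}
del 'b' → {'s': 2, 'a': 4, 'f': 0, 'i': 9, 'v': 9}
del 'a' → {'s': 2, 'f': 0, 'i': 9, 'v': 9}
del 's' → {'f': 0, 'i': 9, 'v': 9}
info['r'] = info['f']+4 = 4 → {'f': 0, 'i': 9, 'v': 9, 'r': 4}
sum of values = 22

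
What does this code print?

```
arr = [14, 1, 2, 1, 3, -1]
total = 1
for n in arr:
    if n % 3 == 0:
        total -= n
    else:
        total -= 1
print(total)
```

-7

n=14: not %3==0, total = 1-1 = 0
n=1: not %3==0, total = 0-1 = -1
n=2: not %3==0, total = (-1)-1 = -2
n=1: not %3==0, total = (-2)-1 = -3
n=3: %3==0, total = (-3)-3 = -6
n=-1: not %3==0, total = (-6)-1 = -7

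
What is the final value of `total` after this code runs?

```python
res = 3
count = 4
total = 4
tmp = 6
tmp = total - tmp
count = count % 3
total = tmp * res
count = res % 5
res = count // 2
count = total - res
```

-6

tmp = 4-6 = -2
count = 4%3 = 1
total = (-2)*3 = -6
count = 3%5 = 3
res = 3//2 = 1
count = (-6)-1 = -7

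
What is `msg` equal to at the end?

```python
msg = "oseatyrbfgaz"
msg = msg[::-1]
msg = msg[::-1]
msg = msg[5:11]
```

reverse → 'zagfbrytaeso'
reverse → 'oseatyrbfgaz'
slice [5:11] → 'yrbfga'

'yrbfga'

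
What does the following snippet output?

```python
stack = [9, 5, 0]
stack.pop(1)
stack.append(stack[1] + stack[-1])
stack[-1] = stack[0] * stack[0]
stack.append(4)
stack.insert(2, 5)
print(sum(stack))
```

99

pop(1) removes 5 → [9, 0]
append stack[1]+stack[-1] = 0+0 = 0 → [9, 0, 0]
stack[-1] = stack[0]*stack[0] = 9*9 = 81 → [9, 0, 81]
append 4 → [9, 0, 81, 4]
insert 5 at 2 → [9, 0, 5, 81, 4]
sum = 99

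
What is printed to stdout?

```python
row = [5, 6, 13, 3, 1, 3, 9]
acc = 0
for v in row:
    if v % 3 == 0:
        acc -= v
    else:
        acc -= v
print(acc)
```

-40

v=5: not %3==0, acc = 0-5 = -5
v=6: %3==0, acc = (-5)-6 = -11
v=13: not %3==0, acc = (-11)-13 = -24
v=3: %3==0, acc = (-24)-3 = -27
v=1: not %3==0, acc = (-27)-1 = -28
v=3: %3==0, acc = (-28)-3 = -31
v=9: %3==0, acc = (-31)-9 = -40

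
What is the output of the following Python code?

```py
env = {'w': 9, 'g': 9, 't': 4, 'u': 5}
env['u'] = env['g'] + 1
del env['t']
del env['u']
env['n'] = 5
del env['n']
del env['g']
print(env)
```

{'w': 9}

env['u'] = env['g']+1 = 10 → {'w': 9, 'g': 9, 't': 4, 'u': 10}
del 't' → {'w': 9, 'g': 9, 'u': 10}
del 'u' → {'w': 9, 'g': 9}
env['n'] = 5 → {'w': 9, 'g': 9, 'n': 5}
del 'n' → {'w': 9, 'g': 9}
del 'g' → {'w': 9}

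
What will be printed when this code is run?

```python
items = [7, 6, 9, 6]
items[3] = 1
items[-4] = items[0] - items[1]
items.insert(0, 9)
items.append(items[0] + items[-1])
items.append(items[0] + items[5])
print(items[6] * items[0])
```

items[3] = 1 → [7, 6, 9, 1]
items[-4] = items[0]-items[1] = 7-6 = 1 → [1, 6, 9, 1]
insert 9 at 0 → [9, 1, 6, 9, 1]
append items[0]+items[-1] = 9+1 = 10 → [9, 1, 6, 9, 1, 10]
append items[0]+items[5] = 9+10 = 19 → [9, 1, 6, 9, 1, 10, 19]
items[6]*items[0] = 19*9 = 171

171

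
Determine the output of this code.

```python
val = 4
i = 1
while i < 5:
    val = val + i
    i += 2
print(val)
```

i=1: val = 4+1 = 5
i=3: val = 5+3 = 8

8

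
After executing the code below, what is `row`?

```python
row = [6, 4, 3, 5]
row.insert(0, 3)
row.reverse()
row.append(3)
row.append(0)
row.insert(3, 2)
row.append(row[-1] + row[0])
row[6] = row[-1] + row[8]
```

insert 3 at 0 → [3, 6, 4, 3, 5]
reverse → [5, 3, 4, 6, 3]
append 3 → [5, 3, 4, 6, 3, 3]
append 0 → [5, 3, 4, 6, 3, 3, 0]
insert 2 at 3 → [5, 3, 4, 2, 6, 3, 3, 0]
append row[-1]+row[0] = 0+5 = 5 → [5, 3, 4, 2, 6, 3, 3, 0, 5]
row[6] = row[-1]+row[8] = 5+5 = 10 → [5, 3, 4, 2, 6, 3, 10, 0, 5]

[5, 3, 4, 2, 6, 3, 10, 0, 5]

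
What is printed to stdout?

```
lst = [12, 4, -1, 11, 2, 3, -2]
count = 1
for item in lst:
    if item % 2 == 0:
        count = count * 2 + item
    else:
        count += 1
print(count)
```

140

item=12: even, count = 1*2+12 = 14
item=4: even, count = 14*2+4 = 32
item=-1: not even, count = 32+1 = 33
item=11: not even, count = 33+1 = 34
item=2: even, count = 34*2+2 = 70
item=3: not even, count = 70+1 = 71
item=-2: even, count = 71*2+(-2) = 140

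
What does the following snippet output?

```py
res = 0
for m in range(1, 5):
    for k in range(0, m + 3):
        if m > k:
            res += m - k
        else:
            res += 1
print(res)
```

32

m=1,k=0: 1>0, res = 0+1 = 1
m=1,k=1: not 1>1, res = 1+1 = 2
m=1,k=2: not 1>2, res = 2+1 = 3
m=1,k=3: not 1>3, res = 3+1 = 4
m=2,k=0: 2>0, res = 4+2 = 6
m=2,k=1: 2>1, res = 6+1 = 7
m=2,k=2: not 2>2, res = 7+1 = 8
m=2,k=3: not 2>3, res = 8+1 = 9
m=2,k=4: not 2>4, res = 9+1 = 10
m=3,k=0: 3>0, res = 10+3 = 13
m=3,k=1: 3>1, res = 13+2 = 15
m=3,k=2: 3>2, res = 15+1 = 16
m=3,k=3: not 3>3, res = 16+1 = 17
m=3,k=4: not 3>4, res = 17+1 = 18
m=3,k=5: not 3>5, res = 18+1 = 19
m=4,k=0: 4>0, res = 19+4 = 23
m=4,k=1: 4>1, res = 23+3 = 26
m=4,k=2: 4>2, res = 26+2 = 28
m=4,k=3: 4>3, res = 28+1 = 29
m=4,k=4: not 4>4, res = 29+1 = 30
m=4,k=5: not 4>5, res = 30+1 = 31
m=4,k=6: not 4>6, res = 31+1 = 32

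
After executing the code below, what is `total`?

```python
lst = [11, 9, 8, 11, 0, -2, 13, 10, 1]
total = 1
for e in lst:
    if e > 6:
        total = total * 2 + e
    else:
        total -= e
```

711

e=11: >6, total = 1*2+11 = 13
e=9: >6, total = 13*2+9 = 35
e=8: >6, total = 35*2+8 = 78
e=11: >6, total = 78*2+11 = 167
e=0: not >6, total = 167-0 = 167
e=-2: not >6, total = 167-(-2) = 169
e=13: >6, total = 169*2+13 = 351
e=10: >6, total = 351*2+10 = 712
e=1: not >6, total = 712-1 = 711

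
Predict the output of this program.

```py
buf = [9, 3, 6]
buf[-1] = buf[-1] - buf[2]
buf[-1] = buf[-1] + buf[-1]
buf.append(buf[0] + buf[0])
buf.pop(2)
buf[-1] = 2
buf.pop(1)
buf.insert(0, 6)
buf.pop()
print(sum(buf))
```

buf[-1] = buf[-1]-buf[2] = 6-6 = 0 → [9, 3, 0]
buf[-1] = buf[-1]+buf[-1] = 0+0 = 0 → [9, 3, 0]
append buf[0]+buf[0] = 9+9 = 18 → [9, 3, 0, 18]
pop(2) removes 0 → [9, 3, 18]
buf[-1] = 2 → [9, 3, 2]
pop(1) removes 3 → [9, 2]
insert 6 at 0 → [6, 9, 2]
pop() removes 2 → [6, 9]
sum = 15

15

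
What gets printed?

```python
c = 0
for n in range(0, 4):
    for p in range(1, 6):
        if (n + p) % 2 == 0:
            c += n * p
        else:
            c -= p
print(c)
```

18

n=0,p=1: odd sum, c = 0-1 = -1
n=0,p=2: even sum, c = (-1)+0 = -1
n=0,p=3: odd sum, c = (-1)-3 = -4
n=0,p=4: even sum, c = (-4)+0 = -4
n=0,p=5: odd sum, c = (-4)-5 = -9
n=1,p=1: even sum, c = (-9)+1 = -8
n=1,p=2: odd sum, c = (-8)-2 = -10
n=1,p=3: even sum, c = (-10)+3 = -7
n=1,p=4: odd sum, c = (-7)-4 = -11
n=1,p=5: even sum, c = (-11)+5 = -6
n=2,p=1: odd sum, c = (-6)-1 = -7
n=2,p=2: even sum, c = (-7)+4 = -3
n=2,p=3: odd sum, c = (-3)-3 = -6
n=2,p=4: even sum, c = (-6)+8 = 2
n=2,p=5: odd sum, c = 2-5 = -3
n=3,p=1: even sum, c = (-3)+3 = 0
n=3,p=2: odd sum, c = 0-2 = -2
n=3,p=3: even sum, c = (-2)+9 = 7
n=3,p=4: odd sum, c = 7-4 = 3
n=3,p=5: even sum, c = 3+15 = 18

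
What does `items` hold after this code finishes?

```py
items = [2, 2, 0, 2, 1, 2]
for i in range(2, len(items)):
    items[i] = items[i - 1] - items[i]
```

i=2: items[2] = 2-0 = 2 → [2, 2, 2, 2, 1, 2]
i=3: items[3] = 2-2 = 0 → [2, 2, 2, 0, 1, 2]
i=4: items[4] = 0-1 = -1 → [2, 2, 2, 0, -1, 2]
i=5: items[5] = (-1)-2 = -3 → [2, 2, 2, 0, -1, -3]

[2, 2, 2, 0, -1, -3]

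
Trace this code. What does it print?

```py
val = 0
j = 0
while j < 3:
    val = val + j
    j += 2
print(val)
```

2

j=0: val = 0+0 = 0
j=2: val = 0+2 = 2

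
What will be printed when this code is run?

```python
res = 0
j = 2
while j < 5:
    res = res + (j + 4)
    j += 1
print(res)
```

j=2: res = 0+6 = 6
j=3: res = 6+7 = 13
j=4: res = 13+8 = 21

21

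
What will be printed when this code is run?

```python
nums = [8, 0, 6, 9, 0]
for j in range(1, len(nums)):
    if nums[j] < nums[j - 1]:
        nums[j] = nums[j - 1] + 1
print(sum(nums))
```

50

j=1: 0<8, nums[1] = 8+1 = 9 → [8, 9, 6, 9, 0]
j=2: 6<9, nums[2] = 9+1 = 10 → [8, 9, 10, 9, 0]
j=3: 9<10, nums[3] = 10+1 = 11 → [8, 9, 10, 11, 0]
j=4: 0<11, nums[4] = 11+1 = 12 → [8, 9, 10, 11, 12]
sum = 50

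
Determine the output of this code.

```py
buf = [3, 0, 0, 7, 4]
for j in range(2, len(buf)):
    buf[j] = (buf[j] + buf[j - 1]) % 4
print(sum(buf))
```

j=2: buf[2] = (0+0)%4 = 0 → [3, 0, 0, 7, 4]
j=3: buf[3] = (7+0)%4 = 3 → [3, 0, 0, 3, 4]
j=4: buf[4] = (4+3)%4 = 3 → [3, 0, 0, 3, 3]
sum = 9

9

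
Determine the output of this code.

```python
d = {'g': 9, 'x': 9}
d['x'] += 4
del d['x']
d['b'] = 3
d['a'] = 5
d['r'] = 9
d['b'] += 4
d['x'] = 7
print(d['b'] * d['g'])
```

d['x'] = 9+4 = 13 → {'g': 9, 'x': 13}
del 'x' → {'g': 9}
d['b'] = 3 → {'g': 9, 'b': 3}
d['a'] = 5 → {'g': 9, 'b': 3, 'a': 5}
d['r'] = 9 → {'g': 9, 'b': 3, 'a': 5, 'r': 9}
d['b'] = 3+4 = 7 → {'g': 9, 'b': 7, 'a': 5, 'r': 9}
d['x'] = 7 → {'g': 9, 'b': 7, 'a': 5, 'r': 9, 'x': 7}
d['b']*d['g'] = 7*9 = 63

63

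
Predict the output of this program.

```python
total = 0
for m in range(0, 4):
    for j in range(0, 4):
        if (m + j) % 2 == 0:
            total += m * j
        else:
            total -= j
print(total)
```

m=0,j=0: even sum, total = 0+0 = 0
m=0,j=1: odd sum, total = 0-1 = -1
m=0,j=2: even sum, total = (-1)+0 = -1
m=0,j=3: odd sum, total = (-1)-3 = -4
m=1,j=0: odd sum, total = (-4)-0 = -4
m=1,j=1: even sum, total = (-4)+1 = -3
m=1,j=2: odd sum, total = (-3)-2 = -5
m=1,j=3: even sum, total = (-5)+3 = -2
m=2,j=0: even sum, total = (-2)+0 = -2
m=2,j=1: odd sum, total = (-2)-1 = -3
m=2,j=2: even sum, total = (-3)+4 = 1
m=2,j=3: odd sum, total = 1-3 = -2
m=3,j=0: odd sum, total = (-2)-0 = -2
m=3,j=1: even sum, total = (-2)+3 = 1
m=3,j=2: odd sum, total = 1-2 = -1
m=3,j=3: even sum, total = (-1)+9 = 8

8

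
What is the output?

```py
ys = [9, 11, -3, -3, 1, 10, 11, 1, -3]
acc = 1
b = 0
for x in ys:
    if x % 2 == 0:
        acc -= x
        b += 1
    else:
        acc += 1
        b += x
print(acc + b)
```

24

x=9: not even, acc = 1+1 = 2; b=9
x=11: not even, acc = 2+1 = 3; b=20
x=-3: not even, acc = 3+1 = 4; b=17
x=-3: not even, acc = 4+1 = 5; b=14
x=1: not even, acc = 5+1 = 6; b=15
x=10: even, acc = 6-10 = -4; b=16
x=11: not even, acc = (-4)+1 = -3; b=27
x=1: not even, acc = (-3)+1 = -2; b=28
x=-3: not even, acc = (-2)+1 = -1; b=25
acc+b = (-1)+25 = 24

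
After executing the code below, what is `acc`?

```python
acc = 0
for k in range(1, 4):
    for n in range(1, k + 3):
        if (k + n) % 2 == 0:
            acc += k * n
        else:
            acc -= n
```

31

k=1,n=1: even sum, acc = 0+1 = 1
k=1,n=2: odd sum, acc = 1-2 = -1
k=1,n=3: even sum, acc = (-1)+3 = 2
k=2,n=1: odd sum, acc = 2-1 = 1
k=2,n=2: even sum, acc = 1+4 = 5
k=2,n=3: odd sum, acc = 5-3 = 2
k=2,n=4: even sum, acc = 2+8 = 10
k=3,n=1: even sum, acc = 10+3 = 13
k=3,n=2: odd sum, acc = 13-2 = 11
k=3,n=3: even sum, acc = 11+9 = 20
k=3,n=4: odd sum, acc = 20-4 = 16
k=3,n=5: even sum, acc = 16+15 = 31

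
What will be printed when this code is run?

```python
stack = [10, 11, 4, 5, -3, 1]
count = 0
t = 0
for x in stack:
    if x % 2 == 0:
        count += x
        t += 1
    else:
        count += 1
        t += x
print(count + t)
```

34

x=10: even, count = 0+10 = 10; t=1
x=11: not even, count = 10+1 = 11; t=12
x=4: even, count = 11+4 = 15; t=13
x=5: not even, count = 15+1 = 16; t=18
x=-3: not even, count = 16+1 = 17; t=15
x=1: not even, count = 17+1 = 18; t=16
count+t = 18+16 = 34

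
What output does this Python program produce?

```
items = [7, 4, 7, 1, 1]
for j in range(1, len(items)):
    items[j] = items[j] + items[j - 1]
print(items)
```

j=1: items[1] = 4+7 = 11 → [7, 11, 7, 1, 1]
j=2: items[2] = 7+11 = 18 → [7, 11, 18, 1, 1]
j=3: items[3] = 1+18 = 19 → [7, 11, 18, 19, 1]
j=4: items[4] = 1+19 = 20 → [7, 11, 18, 19, 20]

[7, 11, 18, 19, 20]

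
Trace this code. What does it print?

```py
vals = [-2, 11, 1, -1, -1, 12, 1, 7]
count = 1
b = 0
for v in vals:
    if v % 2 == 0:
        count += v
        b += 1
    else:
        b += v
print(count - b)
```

-9

v=-2: even, count = 1+(-2) = -1; b=1
v=11: not even; b=12
v=1: not even; b=13
v=-1: not even; b=12
v=-1: not even; b=11
v=12: even, count = (-1)+12 = 11; b=12
v=1: not even; b=13
v=7: not even; b=20
count-b = 11-20 = -9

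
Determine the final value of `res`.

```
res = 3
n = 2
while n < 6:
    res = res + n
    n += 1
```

17

n=2: res = 3+2 = 5
n=3: res = 5+3 = 8
n=4: res = 8+4 = 12
n=5: res = 12+5 = 17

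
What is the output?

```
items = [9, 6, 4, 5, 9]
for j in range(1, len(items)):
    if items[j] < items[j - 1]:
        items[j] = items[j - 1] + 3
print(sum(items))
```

j=1: 6<9, items[1] = 9+3 = 12 → [9, 12, 4, 5, 9]
j=2: 4<12, items[2] = 12+3 = 15 → [9, 12, 15, 5, 9]
j=3: 5<15, items[3] = 15+3 = 18 → [9, 12, 15, 18, 9]
j=4: 9<18, items[4] = 18+3 = 21 → [9, 12, 15, 18, 21]
sum = 75

75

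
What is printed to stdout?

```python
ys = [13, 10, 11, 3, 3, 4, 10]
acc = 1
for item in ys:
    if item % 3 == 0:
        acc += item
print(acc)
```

item=13: not %3==0
item=10: not %3==0
item=11: not %3==0
item=3: %3==0, acc = 1+3 = 4
item=3: %3==0, acc = 4+3 = 7
item=4: not %3==0
item=10: not %3==0

7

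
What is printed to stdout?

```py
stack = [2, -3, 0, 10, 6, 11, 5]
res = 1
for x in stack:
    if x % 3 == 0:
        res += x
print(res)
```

x=2: not %3==0
x=-3: %3==0, res = 1+(-3) = -2
x=0: %3==0, res = (-2)+0 = -2
x=10: not %3==0
x=6: %3==0, res = (-2)+6 = 4
x=11: not %3==0
x=5: not %3==0

4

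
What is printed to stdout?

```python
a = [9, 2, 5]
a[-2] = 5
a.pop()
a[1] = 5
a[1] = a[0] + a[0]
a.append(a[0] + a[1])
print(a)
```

a[-2] = 5 → [9, 5, 5]
pop() removes 5 → [9, 5]
a[1] = 5 → [9, 5]
a[1] = a[0]+a[0] = 9+9 = 18 → [9, 18]
append a[0]+a[1] = 9+18 = 27 → [9, 18, 27]

[9, 18, 27]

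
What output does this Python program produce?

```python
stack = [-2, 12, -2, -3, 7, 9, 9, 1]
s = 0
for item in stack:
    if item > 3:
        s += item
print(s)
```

37

item=-2: not >3
item=12: >3, s = 0+12 = 12
item=-2: not >3
item=-3: not >3
item=7: >3, s = 12+7 = 19
item=9: >3, s = 19+9 = 28
item=9: >3, s = 28+9 = 37
item=1: not >3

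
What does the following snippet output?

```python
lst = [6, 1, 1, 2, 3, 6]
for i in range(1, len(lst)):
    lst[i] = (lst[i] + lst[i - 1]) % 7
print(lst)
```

[6, 0, 1, 3, 6, 5]

i=1: lst[1] = (1+6)%7 = 0 → [6, 0, 1, 2, 3, 6]
i=2: lst[2] = (1+0)%7 = 1 → [6, 0, 1, 2, 3, 6]
i=3: lst[3] = (2+1)%7 = 3 → [6, 0, 1, 3, 3, 6]
i=4: lst[4] = (3+3)%7 = 6 → [6, 0, 1, 3, 6, 6]
i=5: lst[5] = (6+6)%7 = 5 → [6, 0, 1, 3, 6, 5]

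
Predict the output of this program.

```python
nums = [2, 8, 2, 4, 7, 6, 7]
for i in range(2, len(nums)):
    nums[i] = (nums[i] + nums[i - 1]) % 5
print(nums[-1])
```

i=2: nums[2] = (2+8)%5 = 0 → [2, 8, 0, 4, 7, 6, 7]
i=3: nums[3] = (4+0)%5 = 4 → [2, 8, 0, 4, 7, 6, 7]
i=4: nums[4] = (7+4)%5 = 1 → [2, 8, 0, 4, 1, 6, 7]
i=5: nums[5] = (6+1)%5 = 2 → [2, 8, 0, 4, 1, 2, 7]
i=6: nums[6] = (7+2)%5 = 4 → [2, 8, 0, 4, 1, 2, 4]

4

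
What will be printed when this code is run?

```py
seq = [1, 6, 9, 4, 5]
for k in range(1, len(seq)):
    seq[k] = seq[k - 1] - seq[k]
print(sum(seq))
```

-59

k=1: seq[1] = 1-6 = -5 → [1, -5, 9, 4, 5]
k=2: seq[2] = (-5)-9 = -14 → [1, -5, -14, 4, 5]
k=3: seq[3] = (-14)-4 = -18 → [1, -5, -14, -18, 5]
k=4: seq[4] = (-18)-5 = -23 → [1, -5, -14, -18, -23]
sum = -59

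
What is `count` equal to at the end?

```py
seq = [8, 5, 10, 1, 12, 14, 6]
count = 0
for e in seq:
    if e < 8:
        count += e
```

e=8: not <8
e=5: <8, count = 0+5 = 5
e=10: not <8
e=1: <8, count = 5+1 = 6
e=12: not <8
e=14: not <8
e=6: <8, count = 6+6 = 12

12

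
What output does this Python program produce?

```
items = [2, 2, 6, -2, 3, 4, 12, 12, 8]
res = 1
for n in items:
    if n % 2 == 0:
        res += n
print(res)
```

45

n=2: even, res = 1+2 = 3
n=2: even, res = 3+2 = 5
n=6: even, res = 5+6 = 11
n=-2: even, res = 11+(-2) = 9
n=3: not even
n=4: even, res = 9+4 = 13
n=12: even, res = 13+12 = 25
n=12: even, res = 25+12 = 37
n=8: even, res = 37+8 = 45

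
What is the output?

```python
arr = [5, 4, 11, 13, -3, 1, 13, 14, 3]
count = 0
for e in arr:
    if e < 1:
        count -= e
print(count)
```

3

e=5: not <1
e=4: not <1
e=11: not <1
e=13: not <1
e=-3: <1, count = 0-(-3) = 3
e=1: not <1
e=13: not <1
e=14: not <1
e=3: not <1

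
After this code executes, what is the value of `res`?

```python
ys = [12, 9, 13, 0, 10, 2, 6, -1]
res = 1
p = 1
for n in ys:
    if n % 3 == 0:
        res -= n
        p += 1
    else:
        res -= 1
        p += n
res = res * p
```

-870

n=12: %3==0, res = 1-12 = -11; p=2
n=9: %3==0, res = (-11)-9 = -20; p=3
n=13: not %3==0, res = (-20)-1 = -21; p=16
n=0: %3==0, res = (-21)-0 = -21; p=17
n=10: not %3==0, res = (-21)-1 = -22; p=27
n=2: not %3==0, res = (-22)-1 = -23; p=29
n=6: %3==0, res = (-23)-6 = -29; p=30
n=-1: not %3==0, res = (-29)-1 = -30; p=29
res*p = (-30)*29 = -870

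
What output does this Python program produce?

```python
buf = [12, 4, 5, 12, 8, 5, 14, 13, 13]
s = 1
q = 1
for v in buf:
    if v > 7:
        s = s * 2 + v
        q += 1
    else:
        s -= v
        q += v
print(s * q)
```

v=12: >7, s = 1*2+12 = 14; q=2
v=4: not >7, s = 14-4 = 10; q=6
v=5: not >7, s = 10-5 = 5; q=11
v=12: >7, s = 5*2+12 = 22; q=12
v=8: >7, s = 22*2+8 = 52; q=13
v=5: not >7, s = 52-5 = 47; q=18
v=14: >7, s = 47*2+14 = 108; q=19
v=13: >7, s = 108*2+13 = 229; q=20
v=13: >7, s = 229*2+13 = 471; q=21
s*q = 471*21 = 9891

9891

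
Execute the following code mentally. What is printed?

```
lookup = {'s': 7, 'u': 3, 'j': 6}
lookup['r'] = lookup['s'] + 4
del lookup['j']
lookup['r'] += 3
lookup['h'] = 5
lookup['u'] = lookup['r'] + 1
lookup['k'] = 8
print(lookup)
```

lookup['r'] = lookup['s']+4 = 11 → {'s': 7, 'u': 3, 'j': 6, 'r': 11}
del 'j' → {'s': 7, 'u': 3, 'r': 11}
lookup['r'] = 11+3 = 14 → {'s': 7, 'u': 3, 'r': 14}
lookup['h'] = 5 → {'s': 7, 'u': 3, 'r': 14, 'h': 5}
lookup['u'] = lookup['r']+1 = 15 → {'s': 7, 'u': 15, 'r': 14, 'h': 5}
lookup['k'] = 8 → {'s': 7, 'u': 15, 'r': 14, 'h': 5, 'k': 8}

{'s': 7, 'u': 15, 'r': 14, 'h': 5, 'k': 8}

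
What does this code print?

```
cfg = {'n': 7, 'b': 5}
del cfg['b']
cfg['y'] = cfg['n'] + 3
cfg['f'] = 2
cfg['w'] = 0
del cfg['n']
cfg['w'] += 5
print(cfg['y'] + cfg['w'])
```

15

del 'b' → {'n': 7}
cfg['y'] = cfg['n']+3 = 10 → {'n': 7, 'y': 10}
cfg['f'] = 2 → {'n': 7, 'y': 10, 'f': 2}
cfg['w'] = 0 → {'n': 7, 'y': 10, 'f': 2, 'w': 0}
del 'n' → {'y': 10, 'f': 2, 'w': 0}
cfg['w'] = 0+5 = 5 → {'y': 10, 'f': 2, 'w': 5}
cfg['y']+cfg['w'] = 10+5 = 15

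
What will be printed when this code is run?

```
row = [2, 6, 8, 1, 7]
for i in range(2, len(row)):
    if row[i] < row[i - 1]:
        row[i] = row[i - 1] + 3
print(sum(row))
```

i=2: 8>=6, unchanged → [2, 6, 8, 1, 7]
i=3: 1<8, row[3] = 8+3 = 11 → [2, 6, 8, 11, 7]
i=4: 7<11, row[4] = 11+3 = 14 → [2, 6, 8, 11, 14]
sum = 41

41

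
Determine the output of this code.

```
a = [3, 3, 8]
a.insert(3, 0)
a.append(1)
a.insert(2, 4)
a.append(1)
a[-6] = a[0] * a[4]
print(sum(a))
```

insert 0 at 3 → [3, 3, 8, 0]
append 1 → [3, 3, 8, 0, 1]
insert 4 at 2 → [3, 3, 4, 8, 0, 1]
append 1 → [3, 3, 4, 8, 0, 1, 1]
a[-6] = a[0]*a[4] = 3*0 = 0 → [3, 0, 4, 8, 0, 1, 1]
sum = 17

17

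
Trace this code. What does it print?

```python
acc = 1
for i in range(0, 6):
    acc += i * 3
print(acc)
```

i=0: acc = 1+0*3 = 1
i=1: acc = 1+1*3 = 4
i=2: acc = 4+2*3 = 10
i=3: acc = 10+3*3 = 19
i=4: acc = 19+4*3 = 31
i=5: acc = 31+5*3 = 46

46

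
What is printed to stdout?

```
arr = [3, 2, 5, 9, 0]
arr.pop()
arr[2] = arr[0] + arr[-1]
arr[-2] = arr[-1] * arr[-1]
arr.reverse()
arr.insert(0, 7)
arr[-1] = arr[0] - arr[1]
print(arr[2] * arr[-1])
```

pop() removes 0 → [3, 2, 5, 9]
arr[2] = arr[0]+arr[-1] = 3+9 = 12 → [3, 2, 12, 9]
arr[-2] = arr[-1]*arr[-1] = 9*9 = 81 → [3, 2, 81, 9]
reverse → [9, 81, 2, 3]
insert 7 at 0 → [7, 9, 81, 2, 3]
arr[-1] = arr[0]-arr[1] = 7-9 = -2 → [7, 9, 81, 2, -2]
arr[2]*arr[-1] = 81*(-2) = -162

-162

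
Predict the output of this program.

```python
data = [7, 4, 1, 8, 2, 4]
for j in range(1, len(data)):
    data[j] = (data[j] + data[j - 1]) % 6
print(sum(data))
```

20

j=1: data[1] = (4+7)%6 = 5 → [7, 5, 1, 8, 2, 4]
j=2: data[2] = (1+5)%6 = 0 → [7, 5, 0, 8, 2, 4]
j=3: data[3] = (8+0)%6 = 2 → [7, 5, 0, 2, 2, 4]
j=4: data[4] = (2+2)%6 = 4 → [7, 5, 0, 2, 4, 4]
j=5: data[5] = (4+4)%6 = 2 → [7, 5, 0, 2, 4, 2]
sum = 20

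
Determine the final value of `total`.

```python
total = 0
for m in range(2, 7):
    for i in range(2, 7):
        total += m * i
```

400

m=2,i=2: total = 0+4 = 4
m=2,i=3: total = 4+6 = 10
m=2,i=4: total = 10+8 = 18
m=2,i=5: total = 18+10 = 28
m=2,i=6: total = 28+12 = 40
m=3,i=2: total = 40+6 = 46
m=3,i=3: total = 46+9 = 55
m=3,i=4: total = 55+12 = 67
m=3,i=5: total = 67+15 = 82
m=3,i=6: total = 82+18 = 100
m=4,i=2: total = 100+8 = 108
m=4,i=3: total = 108+12 = 120
m=4,i=4: total = 120+16 = 136
m=4,i=5: total = 136+20 = 156
m=4,i=6: total = 156+24 = 180
m=5,i=2: total = 180+10 = 190
m=5,i=3: total = 190+15 = 205
m=5,i=4: total = 205+20 = 225
m=5,i=5: total = 225+25 = 250
m=5,i=6: total = 250+30 = 280
m=6,i=2: total = 280+12 = 292
m=6,i=3: total = 292+18 = 310
m=6,i=4: total = 310+24 = 334
m=6,i=5: total = 334+30 = 364
m=6,i=6: total = 364+36 = 400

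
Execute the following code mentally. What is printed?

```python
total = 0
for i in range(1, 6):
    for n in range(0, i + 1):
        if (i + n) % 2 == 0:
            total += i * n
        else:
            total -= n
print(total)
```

i=1,n=0: odd sum, total = 0-0 = 0
i=1,n=1: even sum, total = 0+1 = 1
i=2,n=0: even sum, total = 1+0 = 1
i=2,n=1: odd sum, total = 1-1 = 0
i=2,n=2: even sum, total = 0+4 = 4
i=3,n=0: odd sum, total = 4-0 = 4
i=3,n=1: even sum, total = 4+3 = 7
i=3,n=2: odd sum, total = 7-2 = 5
i=3,n=3: even sum, total = 5+9 = 14
i=4,n=0: even sum, total = 14+0 = 14
i=4,n=1: odd sum, total = 14-1 = 13
i=4,n=2: even sum, total = 13+8 = 21
i=4,n=3: odd sum, total = 21-3 = 18
i=4,n=4: even sum, total = 18+16 = 34
i=5,n=0: odd sum, total = 34-0 = 34
i=5,n=1: even sum, total = 34+5 = 39
i=5,n=2: odd sum, total = 39-2 = 37
i=5,n=3: even sum, total = 37+15 = 52
i=5,n=4: odd sum, total = 52-4 = 48
i=5,n=5: even sum, total = 48+25 = 73

73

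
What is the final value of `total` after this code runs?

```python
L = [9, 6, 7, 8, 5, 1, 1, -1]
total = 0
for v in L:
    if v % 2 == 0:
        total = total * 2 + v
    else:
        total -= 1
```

10

v=9: not even, total = 0-1 = -1
v=6: even, total = (-1)*2+6 = 4
v=7: not even, total = 4-1 = 3
v=8: even, total = 3*2+8 = 14
v=5: not even, total = 14-1 = 13
v=1: not even, total = 13-1 = 12
v=1: not even, total = 12-1 = 11
v=-1: not even, total = 11-1 = 10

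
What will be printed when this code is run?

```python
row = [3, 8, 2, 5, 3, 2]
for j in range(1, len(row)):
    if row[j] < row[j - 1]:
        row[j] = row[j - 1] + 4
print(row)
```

[3, 8, 12, 16, 20, 24]

j=1: 8>=3, unchanged → [3, 8, 2, 5, 3, 2]
j=2: 2<8, row[2] = 8+4 = 12 → [3, 8, 12, 5, 3, 2]
j=3: 5<12, row[3] = 12+4 = 16 → [3, 8, 12, 16, 3, 2]
j=4: 3<16, row[4] = 16+4 = 20 → [3, 8, 12, 16, 20, 2]
j=5: 2<20, row[5] = 20+4 = 24 → [3, 8, 12, 16, 20, 24]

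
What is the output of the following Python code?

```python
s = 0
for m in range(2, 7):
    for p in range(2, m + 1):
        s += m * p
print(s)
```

m=2,p=2: s = 0+4 = 4
m=3,p=2: s = 4+6 = 10
m=3,p=3: s = 10+9 = 19
m=4,p=2: s = 19+8 = 27
m=4,p=3: s = 27+12 = 39
m=4,p=4: s = 39+16 = 55
m=5,p=2: s = 55+10 = 65
m=5,p=3: s = 65+15 = 80
m=5,p=4: s = 80+20 = 100
m=5,p=5: s = 100+25 = 125
m=6,p=2: s = 125+12 = 137
m=6,p=3: s = 137+18 = 155
m=6,p=4: s = 155+24 = 179
m=6,p=5: s = 179+30 = 209
m=6,p=6: s = 209+36 = 245

245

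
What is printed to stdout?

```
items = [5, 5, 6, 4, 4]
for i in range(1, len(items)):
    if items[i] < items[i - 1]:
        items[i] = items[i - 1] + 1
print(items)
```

[5, 5, 6, 7, 8]

i=1: 5>=5, unchanged → [5, 5, 6, 4, 4]
i=2: 6>=5, unchanged → [5, 5, 6, 4, 4]
i=3: 4<6, items[3] = 6+1 = 7 → [5, 5, 6, 7, 4]
i=4: 4<7, items[4] = 7+1 = 8 → [5, 5, 6, 7, 8]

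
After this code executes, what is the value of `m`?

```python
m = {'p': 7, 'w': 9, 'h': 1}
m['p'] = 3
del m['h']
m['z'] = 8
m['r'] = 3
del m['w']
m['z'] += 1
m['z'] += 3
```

m['p'] = 3 → {'p': 3, 'w': 9, 'h': 1}
del 'h' → {'p': 3, 'w': 9}
m['z'] = 8 → {'p': 3, 'w': 9, 'z': 8}
m['r'] = 3 → {'p': 3, 'w': 9, 'z': 8, 'r': 3}
del 'w' → {'p': 3, 'z': 8, 'r': 3}
m['z'] = 8+1 = 9 → {'p': 3, 'z': 9, 'r': 3}
m['z'] = 9+3 = 12 → {'p': 3, 'z': 12, 'r': 3}

{'p': 3, 'z': 12, 'r': 3}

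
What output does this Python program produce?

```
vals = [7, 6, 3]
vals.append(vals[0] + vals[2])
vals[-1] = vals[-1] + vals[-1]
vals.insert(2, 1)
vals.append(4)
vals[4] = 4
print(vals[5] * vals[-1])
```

append vals[0]+vals[2] = 7+3 = 10 → [7, 6, 3, 10]
vals[-1] = vals[-1]+vals[-1] = 10+10 = 20 → [7, 6, 3, 20]
insert 1 at 2 → [7, 6, 1, 3, 20]
append 4 → [7, 6, 1, 3, 20, 4]
vals[4] = 4 → [7, 6, 1, 3, 4, 4]
vals[5]*vals[-1] = 4*4 = 16

16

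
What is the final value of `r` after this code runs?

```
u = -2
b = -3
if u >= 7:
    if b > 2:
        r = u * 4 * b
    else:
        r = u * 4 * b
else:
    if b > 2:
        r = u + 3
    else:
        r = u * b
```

u=-2, b=-3
u >= 7 is False; b > 2 is False
→ r = u * b = 6

6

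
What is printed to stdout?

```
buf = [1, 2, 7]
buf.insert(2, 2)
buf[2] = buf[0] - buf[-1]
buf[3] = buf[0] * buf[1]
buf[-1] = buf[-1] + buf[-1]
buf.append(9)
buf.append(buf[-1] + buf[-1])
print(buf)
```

[1, 2, -6, 4, 9, 18]

insert 2 at 2 → [1, 2, 2, 7]
buf[2] = buf[0]-buf[-1] = 1-7 = -6 → [1, 2, -6, 7]
buf[3] = buf[0]*buf[1] = 1*2 = 2 → [1, 2, -6, 2]
buf[-1] = buf[-1]+buf[-1] = 2+2 = 4 → [1, 2, -6, 4]
append 9 → [1, 2, -6, 4, 9]
append buf[-1]+buf[-1] = 9+9 = 18 → [1, 2, -6, 4, 9, 18]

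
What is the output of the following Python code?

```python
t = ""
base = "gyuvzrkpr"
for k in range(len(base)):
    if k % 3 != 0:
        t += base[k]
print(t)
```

k=0: skip
k=1: add 'y' → 'y'
k=2: add 'u' → 'yu'
k=3: skip
k=4: add 'z' → 'yuz'
k=5: add 'r' → 'yuzr'
k=6: skip
k=7: add 'p' → 'yuzrp'
k=8: add 'r' → 'yuzrpr'

yuzrpr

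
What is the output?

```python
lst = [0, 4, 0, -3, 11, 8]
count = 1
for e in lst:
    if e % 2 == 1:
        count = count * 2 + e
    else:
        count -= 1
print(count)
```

-4

e=0: not odd, count = 1-1 = 0
e=4: not odd, count = 0-1 = -1
e=0: not odd, count = (-1)-1 = -2
e=-3: odd, count = (-2)*2+(-3) = -7
e=11: odd, count = (-7)*2+11 = -3
e=8: not odd, count = (-3)-1 = -4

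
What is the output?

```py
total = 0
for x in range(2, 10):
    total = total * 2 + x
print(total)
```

757

x=2: total = 0*2+2 = 2
x=3: total = 2*2+3 = 7
x=4: total = 7*2+4 = 18
x=5: total = 18*2+5 = 41
x=6: total = 41*2+6 = 88
x=7: total = 88*2+7 = 183
x=8: total = 183*2+8 = 374
x=9: total = 374*2+9 = 757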